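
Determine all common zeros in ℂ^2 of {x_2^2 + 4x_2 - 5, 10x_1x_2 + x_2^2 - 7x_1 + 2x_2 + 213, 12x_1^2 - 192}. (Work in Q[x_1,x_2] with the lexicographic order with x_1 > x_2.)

{(4, -5)}

Compute a lex Gröbner basis by Buchberger's algorithm.
f_1 = x_2^2 + 4x_2 - 5, LT = x_2^2.
f_2 = 10x_1x_2 - 7x_1 + x_2^2 + 2x_2 + 213, LT = x_1x_2.
f_3 = 12x_1^2 - 192, LT = x_1^2.

S(f_1,f_2): lcm = x_1x_2^2. S = 47/10x_1x_2 - 5x_1 - 1/10x_2^3 - 1/5x_2^2 - 213/10x_2.
  leading term x_1x_2: subtract (47/100)·f_2 from 47/10x_1x_2 - 5x_1 - 1/10x_2^3 - 1/5x_2^2 - 213/10x_2 → -171/100x_1 - 1/10x_2^3 - 67/100x_2^2 - 556/25x_2 - 10011/100
  leading term x_1: no divisor's leading term divides it; move -171/100x_1 to the remainder.
  leading term x_2^3: subtract (-1/10x_2)·f_1 from -1/10x_2^3 - 67/100x_2^2 - 556/25x_2 - 10011/100 → -27/100x_2^2 - 1137/50x_2 - 10011/100
  leading term x_2^2: subtract (-27/100)·f_1 from -27/100x_2^2 - 1137/50x_2 - 10011/100 → -1083/50x_2 - 5073/50
  leading term x_2: no divisor's leading term divides it; move -1083/50x_2 to the remainder.
  leading term 1: no divisor's leading term divides it; move -5073/50 to the remainder.
  remainder -171/100x_1 - 1083/50x_2 - 5073/50 ≠ 0; add h_4 = -171/100x_1 - 1083/50x_2 - 5073/50 to the basis.

S(f_1,f_3): leading monomials are coprime, so the S-polynomial reduces to 0 (Buchberger's first criterion).
S(f_2,f_3): lcm = x_1^2x_2. S = -7/10x_1^2 + 1/10x_1x_2^2 + 1/5x_1x_2 + 213/10x_1 + 16x_2.
  leading term x_1^2: subtract (-7/120)·f_3 from -7/10x_1^2 + 1/10x_1x_2^2 + 1/5x_1x_2 + 213/10x_1 + 16x_2 → 1/10x_1x_2^2 + 1/5x_1x_2 + 213/10x_1 + 16x_2 - 56/5
  leading term x_1x_2^2: subtract (1/10x_1)·f_1 from 1/10x_1x_2^2 + 1/5x_1x_2 + 213/10x_1 + 16x_2 - 56/5 → -1/5x_1x_2 + 109/5x_1 + 16x_2 - 56/5
  leading term x_1x_2: subtract (-1/50)·f_2 from -1/5x_1x_2 + 109/5x_1 + 16x_2 - 56/5 → 1083/50x_1 + 1/50x_2^2 + 401/25x_2 - 347/50
  leading term x_1: subtract (-38/3)·h_4 from 1083/50x_1 + 1/50x_2^2 + 401/25x_2 - 347/50 → 1/50x_2^2 - 6458/25x_2 - 12921/10
  leading term x_2^2: subtract (1/50)·f_1 from 1/50x_2^2 - 6458/25x_2 - 12921/10 → -1292/5x_2 - 1292
  leading term x_2: no divisor's leading term divides it; move -1292/5x_2 to the remainder.
  leading term 1: no divisor's leading term divides it; move -1292 to the remainder.
  remainder -1292/5x_2 - 1292 ≠ 0; add h_5 = -1292/5x_2 - 1292 to the basis.

S(f_1,h_4): leading monomials are coprime, so the S-polynomial reduces to 0 (Buchberger's first criterion).
S(f_2,h_4): lcm = x_1x_2. S = -7/10x_1 - 377/30x_2^2 - 887/15x_2 + 213/10.
  leading term x_1: subtract (70/171)·h_4 from -7/10x_1 - 377/30x_2^2 - 887/15x_2 + 213/10 → -377/30x_2^2 - 754/15x_2 + 377/6
  leading term x_2^2: subtract (-377/30)·f_1 from -377/30x_2^2 - 754/15x_2 + 377/6 → 0
  remainder 0.

S(f_3,h_4): lcm = x_1^2. S = -38/3x_1x_2 - 178/3x_1 - 16.
  leading term x_1x_2: subtract (-19/15)·f_2 from -38/3x_1x_2 - 178/3x_1 - 16 → -341/5x_1 + 19/15x_2^2 + 38/15x_2 + 1269/5
  leading term x_1: subtract (6820/171)·h_4 from -341/5x_1 + 19/15x_2^2 + 38/15x_2 + 1269/5 → 19/15x_2^2 + 4332/5x_2 + 12901/3
  leading term x_2^2: subtract (19/15)·f_1 from 19/15x_2^2 + 4332/5x_2 + 12901/3 → 2584/3x_2 + 12920/3
  leading term x_2: subtract (-10/3)·h_5 from 2584/3x_2 + 12920/3 → 0
  remainder 0.

S(f_1,h_5): lcm = x_2^2. S = -x_2 - 5.
  leading term x_2: subtract (5/1292)·h_5 from -x_2 - 5 → 0
  remainder 0.

S(f_2,h_5): lcm = x_1x_2. S = -57/10x_1 + 1/10x_2^2 + 1/5x_2 + 213/10.
  leading term x_1: subtract (10/3)·h_4 from -57/10x_1 + 1/10x_2^2 + 1/5x_2 + 213/10 → 1/10x_2^2 + 362/5x_2 + 719/2
  leading term x_2^2: subtract (1/10)·f_1 from 1/10x_2^2 + 362/5x_2 + 719/2 → 72x_2 + 360
  leading term x_2: subtract (-90/323)·h_5 from 72x_2 + 360 → 0
  remainder 0.

S(f_3,h_5): leading monomials are coprime, so the S-polynomial reduces to 0 (Buchberger's first criterion).
S(h_4,h_5): leading monomials are coprime, so the S-polynomial reduces to 0 (Buchberger's first criterion).
Every S-polynomial of the final basis reduces to 0, so we have a Gröbner basis.
Inter-reduce: drop elements whose leading term is divisible by another's, tail-reduce, and make monic.
Reduced Gröbner basis: {x_1 - 4, x_2 + 5}.

Elimination: the polynomial x_2 + 5 lies in the elimination ideal for x_2, so x_2 ∈ {-5}. For each such x_2, the remaining basis elements (now univariate) give the rest of the solution.
  x_2 = -5: the earlier basis element becomes x_1 - 4 = 0, giving x_1 = 4 — point (4, -5).
Each listed point satisfies every original equation (direct substitution).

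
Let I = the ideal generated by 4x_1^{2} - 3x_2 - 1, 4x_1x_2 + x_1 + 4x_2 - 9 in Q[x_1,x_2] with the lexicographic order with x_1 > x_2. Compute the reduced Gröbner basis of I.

f_1 = 4x_1^{2} - 3x_2 - 1, LT = x_1^{2}.
f_2 = 4x_1x_2 + x_1 + 4x_2 - 9, LT = x_1x_2.

S(f_1,f_2): lcm = x_1^{2}x_2. S = -\tfrac{1}{4}x_1^{2} - x_1x_2 + \tfrac{9}{4}x_1 - \tfrac{3}{4}x_2^{2} - \tfrac{1}{4}x_2.
  leading term x_1^{2}: subtract (-\tfrac{1}{16})·f_1 from -\tfrac{1}{4}x_1^{2} - x_1x_2 + \tfrac{9}{4}x_1 - \tfrac{3}{4}x_2^{2} - \tfrac{1}{4}x_2 → -x_1x_2 + \tfrac{9}{4}x_1 - \tfrac{3}{4}x_2^{2} - \tfrac{7}{16}x_2 - \tfrac{1}{16}
  leading term x_1x_2: subtract (-\tfrac{1}{4})·f_2 from -x_1x_2 + \tfrac{9}{4}x_1 - \tfrac{3}{4}x_2^{2} - \tfrac{7}{16}x_2 - \tfrac{1}{16} → \tfrac{5}{2}x_1 - \tfrac{3}{4}x_2^{2} + \tfrac{9}{16}x_2 - \tfrac{37}{16}
  leading term x_1: no divisor's leading term divides it; move \tfrac{5}{2}x_1 to the remainder.
  leading term x_2^{2}: no divisor's leading term divides it; move -\tfrac{3}{4}x_2^{2} to the remainder.
  leading term x_2: no divisor's leading term divides it; move \tfrac{9}{16}x_2 to the remainder.
  leading term 1: no divisor's leading term divides it; move -\tfrac{37}{16} to the remainder.
  remainder \tfrac{5}{2}x_1 - \tfrac{3}{4}x_2^{2} + \tfrac{9}{16}x_2 - \tfrac{37}{16} ≠ 0; add g_3 = \tfrac{5}{2}x_1 - \tfrac{3}{4}x_2^{2} + \tfrac{9}{16}x_2 - \tfrac{37}{16} to the basis.

S(f_2,g_3): lcm = x_1x_2. S = \tfrac{1}{4}x_1 + \tfrac{3}{10}x_2^{3} - \tfrac{9}{40}x_2^{2} + \tfrac{77}{40}x_2 - \tfrac{9}{4}.
  leading term x_1: subtract (\tfrac{1}{10})·g_3 from \tfrac{1}{4}x_1 + \tfrac{3}{10}x_2^{3} - \tfrac{9}{40}x_2^{2} + \tfrac{77}{40}x_2 - \tfrac{9}{4} → \tfrac{3}{10}x_2^{3} - \tfrac{3}{20}x_2^{2} + \tfrac{299}{160}x_2 - \tfrac{323}{160}
  leading term x_2^{3}: no divisor's leading term divides it; move \tfrac{3}{10}x_2^{3} to the remainder.
  leading term x_2^{2}: no divisor's leading term divides it; move -\tfrac{3}{20}x_2^{2} to the remainder.
  leading term x_2: no divisor's leading term divides it; move \tfrac{299}{160}x_2 to the remainder.
  leading term 1: no divisor's leading term divides it; move -\tfrac{323}{160} to the remainder.
  remainder \tfrac{3}{10}x_2^{3} - \tfrac{3}{20}x_2^{2} + \tfrac{299}{160}x_2 - \tfrac{323}{160} ≠ 0; add g_4 = \tfrac{3}{10}x_2^{3} - \tfrac{3}{20}x_2^{2} + \tfrac{299}{160}x_2 - \tfrac{323}{160} to the basis.

The other S-polynomials (S(f_1,g_3), S(f_1,g_4), S(f_2,g_4), S(g_3,g_4)) all reduce to 0 modulo the current basis, so we have a Gröbner basis.
Inter-reduce: drop elements whose leading term is divisible by another's, tail-reduce, and make monic.

G = {x_1 - \tfrac{3}{10}x_2^{2} + \tfrac{9}{40}x_2 - \tfrac{37}{40}, x_2^{3} - \tfrac{1}{2}x_2^{2} + \tfrac{299}{48}x_2 - \tfrac{323}{48}}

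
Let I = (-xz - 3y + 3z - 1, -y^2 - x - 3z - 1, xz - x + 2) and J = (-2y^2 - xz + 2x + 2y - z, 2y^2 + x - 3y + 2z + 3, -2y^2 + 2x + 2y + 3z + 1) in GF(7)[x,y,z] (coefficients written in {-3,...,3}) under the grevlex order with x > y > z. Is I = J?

No, the ideals differ.

For a fixed monomial order, each ideal has a unique reduced Gröbner basis; comparing bases decides equality.
Buchberger on the first generating set:
f_1 = -xz - 3y + 3z - 1, LT = xz.
f_2 = -y^2 - x - 3z - 1, LT = y^2.
f_3 = xz - x + 2, LT = xz.

S(f_1,f_3): lcm = xz. S = x + 3y - 3z - 1.
  reduce S modulo (f_1, f_2, f_3):
  remainder x + 3y - 3z - 1 ≠ 0; add g_4 = x + 3y - 3z - 1 to the basis.

S(f_1,g_4): lcm = xz. S = -3yz + 3z^2 + 3y - 2z + 1.
  reduce S modulo (f_1, f_2, f_3, g_4):
  remainder -3yz + 3z^2 + 3y - 2z + 1 ≠ 0; add g_5 = -3yz + 3z^2 + 3y - 2z + 1 to the basis.

S(f_2,g_5): lcm = y^2z. S = yz^2 + y^2 + xz - 3yz + 3z^2 - 2y + z.
  reduce S modulo (f_1, f_2, f_3, g_4, g_5):
  remainder z^3 - 2z^2 + 3y + 2z + 1 ≠ 0; add g_6 = z^3 - 2z^2 + 3y + 2z + 1 to the basis.

The other S-polynomials (S(f_1,f_2), S(f_2,f_3), S(f_2,g_4), S(f_3,g_4), S(f_1,g_5), S(f_3,g_5), S(g_4,g_5), S(f_1,g_6), S(f_2,g_6), S(f_3,g_6), S(g_4,g_6), S(g_5,g_6)) all reduce to 0 modulo the current basis, so we have a Gröbner basis.
Inter-reduce: drop elements whose leading term is divisible by another's, tail-reduce, and make monic.
Reduced Gröbner basis: {z^3 - 2z^2 + 3y + 2z + 1, y^2 - 3y - z + 2, yz - z^2 - y + 3z + 2, x + 3y - 3z - 1}.

Buchberger on the second generating set:
h_1 = -2y^2 - xz + 2x + 2y - z, LT = y^2.
h_2 = 2y^2 + x - 3y + 2z + 3, LT = y^2.
h_3 = -2y^2 + 2x + 2y + 3z + 1, LT = y^2.

S(h_1,h_2): lcm = y^2. S = -3xz + 2x - 3y + 3z + 2.
  reduce S modulo (h_1, h_2, h_3):
  remainder -3xz + 2x - 3y + 3z + 2 ≠ 0; add k_4 = -3xz + 2x - 3y + 3z + 2 to the basis.

S(h_1,h_3): lcm = y^2. S = -3xz + 2z - 3.
  reduce S modulo (h_1, h_2, h_3, k_4):
  remainder -2x + 3y - z + 2 ≠ 0; add k_5 = -2x + 3y - z + 2 to the basis.

S(k_4,k_5): lcm = xz. S = -2yz + 3z^2 - 3x + y - 3.
  reduce S modulo (h_1, h_2, h_3, k_4, k_5):
  remainder -2yz + 3z^2 - 2z + 1 ≠ 0; add k_6 = -2yz + 3z^2 - 2z + 1 to the basis.

S(h_1,k_6): lcm = y^2z. S = -3xz^2 - 2yz^2 - xz - 2yz - 3z^2 - 3y.
  reduce S modulo (h_1, h_2, h_3, k_4, k_5, k_6):
  remainder -3z^3 + z^2 - 3y + z ≠ 0; add k_7 = -3z^3 + z^2 - 3y + z to the basis.

The other S-polynomials (S(h_2,h_3), S(h_1,k_4), S(h_2,k_4), S(h_3,k_4), S(h_1,k_5), S(h_2,k_5), S(h_3,k_5), S(h_2,k_6), S(h_3,k_6), S(k_4,k_6), S(k_5,k_6), S(h_1,k_7), S(h_2,k_7), S(h_3,k_7), S(k_4,k_7), S(k_5,k_7), S(k_6,k_7)) all reduce to 0 modulo the current basis, so we have a Gröbner basis.
Inter-reduce: drop elements whose leading term is divisible by another's, tail-reduce, and make monic.
Reduced Gröbner basis: {z^3 + 2z^2 + y + 2z, y^2 + y - z + 2, yz + 2z^2 + z + 3, x + 2y - 3z - 1}.

The bases are distinct; the ideals are different.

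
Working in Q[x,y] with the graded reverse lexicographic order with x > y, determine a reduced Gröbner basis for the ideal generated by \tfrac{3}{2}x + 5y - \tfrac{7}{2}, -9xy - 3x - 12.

f_1 = \tfrac{3}{2}x + 5y - \tfrac{7}{2}, LT = x.
f_2 = -9xy - 3x - 12, LT = xy.

S(f_1,f_2): lcm = xy. S = \tfrac{10}{3}y^{2} - \tfrac{1}{3}x - \tfrac{7}{3}y - \tfrac{4}{3}.
  leading term y^{2}: no divisor's leading term divides it; move \tfrac{10}{3}y^{2} to the remainder.
  leading term x: subtract (-\tfrac{2}{9})·f_1 from -\tfrac{1}{3}x - \tfrac{7}{3}y - \tfrac{4}{3} → -\tfrac{11}{9}y - \tfrac{19}{9}
  leading term y: no divisor's leading term divides it; move -\tfrac{11}{9}y to the remainder.
  leading term 1: no divisor's leading term divides it; move -\tfrac{19}{9} to the remainder.
  remainder \tfrac{10}{3}y^{2} - \tfrac{11}{9}y - \tfrac{19}{9} ≠ 0; add g_3 = \tfrac{10}{3}y^{2} - \tfrac{11}{9}y - \tfrac{19}{9} to the basis.

The other S-polynomials (S(f_1,g_3), S(f_2,g_3)) all reduce to 0 modulo the current basis, so we have a Gröbner basis.
Inter-reduce: drop elements whose leading term is divisible by another's, tail-reduce, and make monic.

G = {y^{2} - \tfrac{11}{30}y - \tfrac{19}{30}, x + \tfrac{10}{3}y - \tfrac{7}{3}}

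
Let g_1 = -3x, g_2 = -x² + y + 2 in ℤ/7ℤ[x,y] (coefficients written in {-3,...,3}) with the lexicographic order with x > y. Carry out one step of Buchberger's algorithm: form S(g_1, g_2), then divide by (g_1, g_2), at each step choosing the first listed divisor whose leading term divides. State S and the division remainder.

S(g_1, g_2) = y + 2; remainder on division = y + 2.

lcm(LM(g_1), LM(g_2)) = x².
S = (lcm/LT(g_1))·g_1 − (lcm/LT(g_2))·g_2 = y + 2.
Reduce S modulo (g_1, g_2) in that order:
  leading term y: no divisor's leading term divides it; move y to the remainder.
  leading term 1: no divisor's leading term divides it; move 2 to the remainder.
The remainder y + 2 is nonzero, so it would be added as the next basis element.
An S-polynomial is built so that the two leading terms cancel; whether anything survives reduction is exactly the Gröbner-basis criterion.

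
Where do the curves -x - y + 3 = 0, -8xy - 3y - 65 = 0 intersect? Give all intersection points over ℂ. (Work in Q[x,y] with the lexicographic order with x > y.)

{(37/8, -13/8), (-2, 5)}

Compute a lex Gröbner basis by Buchberger's algorithm.
f_1 = -x - y + 3, LT = x.
f_2 = -8xy - 3y - 65, LT = xy.

S(f_1,f_2): lcm = xy. S = y^2 - 27/8y - 65/8.
  leading term y^2: no divisor's leading term divides it; move y^2 to the remainder.
  leading term y: no divisor's leading term divides it; move -27/8y to the remainder.
  leading term 1: no divisor's leading term divides it; move -65/8 to the remainder.
  remainder y^2 - 27/8y - 65/8 ≠ 0; add h_3 = y^2 - 27/8y - 65/8 to the basis.

S(f_1,h_3): leading monomials are coprime, so the S-polynomial reduces to 0 (Buchberger's first criterion).
S(f_2,h_3): lcm = xy^2. S = 27/8xy + 65/8x + 3/8y^2 + 65/8y.
  leading term xy: subtract (-27/8y)·f_1 from 27/8xy + 65/8x + 3/8y^2 + 65/8y → 65/8x - 3y^2 + 73/4y
  leading term x: subtract (-65/8)·f_1 from 65/8x - 3y^2 + 73/4y → -3y^2 + 81/8y + 195/8
  leading term y^2: subtract (-3)·h_3 from -3y^2 + 81/8y + 195/8 → 0
  remainder 0.

Every S-polynomial of the final basis reduces to 0, so we have a Gröbner basis.
Inter-reduce: drop elements whose leading term is divisible by another's, tail-reduce, and make monic.
Reduced Gröbner basis: {x + y - 3, y^2 - 27/8y - 65/8}.

From the last basis element, y^2 - 27/8y - 65/8 = 0, so y takes values in {-13/8, 5}. Each choice, substituted upward through the basis, yields the corresponding point(s) of the solution set.
  y = -13/8: the earlier basis element becomes x - 37/8 = 0, giving x = 37/8 — point (37/8, -13/8).
  y = 5: the earlier basis element becomes x + 2 = 0, giving x = -2 — point (-2, 5).
Each listed point satisfies every original equation (direct substitution).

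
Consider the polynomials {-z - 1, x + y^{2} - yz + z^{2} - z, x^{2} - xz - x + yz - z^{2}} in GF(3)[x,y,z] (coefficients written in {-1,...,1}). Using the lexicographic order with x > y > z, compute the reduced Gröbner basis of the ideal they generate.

Buchberger's algorithm terminates because the ascending chain of leading-term ideals stabilizes.

f_1 = -z - 1, LT = z.
f_2 = x + y^{2} - yz + z^{2} - z, LT = x.
f_3 = x^{2} - xz - x + yz - z^{2}, LT = x^{2}.

S(f_1,f_2): leading monomials are coprime, so the S-polynomial reduces to 0 (Buchberger's first criterion).
S(f_1,f_3): leading monomials are coprime, so the S-polynomial reduces to 0 (Buchberger's first criterion).
S(f_2,f_3): lcm = x^{2}. S = xy^{2} - xyz + xz^{2} + x - yz + z^{2}.
  leading term xy^{2}: subtract (y^{2})·f_2 from xy^{2} - xyz + xz^{2} + x - yz + z^{2} → -xyz + xz^{2} + x - y^{4} + y^{3}z - y^{2}z^{2} + y^{2}z - yz + z^{2}
  leading term xyz: subtract (xy)·f_1 from -xyz + xz^{2} + x - y^{4} + y^{3}z - y^{2}z^{2} + y^{2}z - yz + z^{2} → xy + xz^{2} + x - y^{4} + y^{3}z - y^{2}z^{2} + y^{2}z - yz + z^{2}
  leading term xy: subtract (y)·f_2 from xy + xz^{2} + x - y^{4} + y^{3}z - y^{2}z^{2} + y^{2}z - yz + z^{2} → xz^{2} + x - y^{4} + y^{3}z - y^{3} - y^{2}z^{2} - y^{2}z - yz^{2} + z^{2}
  leading term xz^{2}: subtract (-xz)·f_1 from xz^{2} + x - y^{4} + y^{3}z - y^{3} - y^{2}z^{2} - y^{2}z - yz^{2} + z^{2} → -xz + x - y^{4} + y^{3}z - y^{3} - y^{2}z^{2} - y^{2}z - yz^{2} + z^{2}
  leading term xz: subtract (x)·f_1 from -xz + x - y^{4} + y^{3}z - y^{3} - y^{2}z^{2} - y^{2}z - yz^{2} + z^{2} → -x - y^{4} + y^{3}z - y^{3} - y^{2}z^{2} - y^{2}z - yz^{2} + z^{2}
  leading term x: subtract (-1)·f_2 from -x - y^{4} + y^{3}z - y^{3} - y^{2}z^{2} - y^{2}z - yz^{2} + z^{2} → -y^{4} + y^{3}z - y^{3} - y^{2}z^{2} - y^{2}z + y^{2} - yz^{2} - yz - z^{2} - z
  leading term y^{4}: no divisor's leading term divides it; move -y^{4} to the remainder.
  leading term y^{3}z: subtract (-y^{3})·f_1 from y^{3}z - y^{3} - y^{2}z^{2} - y^{2}z + y^{2} - yz^{2} - yz - z^{2} - z → y^{3} - y^{2}z^{2} - y^{2}z + y^{2} - yz^{2} - yz - z^{2} - z
  leading term y^{3}: no divisor's leading term divides it; move y^{3} to the remainder.
  leading term y^{2}z^{2}: subtract (y^{2}z)·f_1 from -y^{2}z^{2} - y^{2}z + y^{2} - yz^{2} - yz - z^{2} - z → y^{2} - yz^{2} - yz - z^{2} - z
  leading term y^{2}: no divisor's leading term divides it; move y^{2} to the remainder.
  leading term yz^{2}: subtract (yz)·f_1 from -yz^{2} - yz - z^{2} - z → -z^{2} - z
  leading term z^{2}: subtract (z)·f_1 from -z^{2} - z → 0
  remainder -y^{4} + y^{3} + y^{2} ≠ 0; add g_4 = -y^{4} + y^{3} + y^{2} to the basis.

S(f_1,g_4): leading monomials are coprime, so the S-polynomial reduces to 0 (Buchberger's first criterion).
S(f_2,g_4): leading monomials are coprime, so the S-polynomial reduces to 0 (Buchberger's first criterion).
S(f_3,g_4): leading monomials are coprime, so the S-polynomial reduces to 0 (Buchberger's first criterion).
Every S-polynomial of the final basis reduces to 0, so we have a Gröbner basis.
Inter-reduce: drop elements whose leading term is divisible by another's, tail-reduce, and make monic.

G = {x + y^{2} + y - 1, y^{4} - y^{3} - y^{2}, z + 1}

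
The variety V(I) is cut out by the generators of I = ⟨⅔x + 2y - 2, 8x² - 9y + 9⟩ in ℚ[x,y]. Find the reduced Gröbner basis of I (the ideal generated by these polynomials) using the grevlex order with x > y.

G = {y² - 17/8y + 9/8, x + 3y - 3}

f_1 = ⅔x + 2y - 2, LT = x.
f_2 = 8x² - 9y + 9, LT = x².

S(f_1,f_2): lcm = x². S = 3xy - 3x + 9/8y - 9/8.
  leading term xy: subtract (9/2y)·f_1 from 3xy - 3x + 9/8y - 9/8 → -9y² - 3x + 81/8y - 9/8
  leading term y²: no divisor's leading term divides it; move -9y² to the remainder.
  leading term x: subtract (-9/2)·f_1 from -3x + 81/8y - 9/8 → 153/8y - 81/8
  leading term y: no divisor's leading term divides it; move 153/8y to the remainder.
  leading term 1: no divisor's leading term divides it; move -81/8 to the remainder.
  remainder -9y² + 153/8y - 81/8 ≠ 0; add g_3 = -9y² + 153/8y - 81/8 to the basis.

S(f_1,g_3): leading monomials are coprime, so the S-polynomial reduces to 0 (Buchberger's first criterion).
S(f_2,g_3): leading monomials are coprime, so the S-polynomial reduces to 0 (Buchberger's first criterion).
Every S-polynomial of the final basis reduces to 0, so we have a Gröbner basis.
Inter-reduce: drop elements whose leading term is divisible by another's, tail-reduce, and make monic.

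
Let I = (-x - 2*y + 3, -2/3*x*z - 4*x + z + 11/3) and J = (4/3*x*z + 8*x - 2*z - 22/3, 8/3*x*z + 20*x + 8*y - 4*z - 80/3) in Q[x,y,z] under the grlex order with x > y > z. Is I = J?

Two ideals are equal iff their reduced Gröbner bases coincide (the reduced basis is unique for a fixed ordering).
Buchberger on the first generating set:
f_1 = -x - 2*y + 3, LT = x.
f_2 = -2/3*x*z - 4*x + z + 11/3, LT = x*z.

S(f_1,f_2): lcm = x*z. S = 2*y*z - 6*x - 3/2*z + 11/2.
  leading term y*z: no divisor's leading term divides it; move 2*y*z to the remainder.
  leading term x: subtract (6)·f_1 from -6*x - 3/2*z + 11/2 → 12*y - 3/2*z - 25/2
  leading term y: no divisor's leading term divides it; move 12*y to the remainder.
  leading term z: no divisor's leading term divides it; move -3/2*z to the remainder.
  leading term 1: no divisor's leading term divides it; move -25/2 to the remainder.
  remainder 2*y*z + 12*y - 3/2*z - 25/2 ≠ 0; add g_3 = 2*y*z + 12*y - 3/2*z - 25/2 to the basis.

The other S-polynomials (S(f_1,g_3), S(f_2,g_3)) all reduce to 0 modulo the current basis, so we have a Gröbner basis.
Inter-reduce: drop elements whose leading term is divisible by another's, tail-reduce, and make monic.
Reduced Gröbner basis: {y*z + 6*y - 3/4*z - 25/4, x + 2*y - 3}.

Buchberger on the second generating set:
h_1 = 4/3*x*z + 8*x - 2*z - 22/3, LT = x*z.
h_2 = 8/3*x*z + 20*x + 8*y - 4*z - 80/3, LT = x*z.

S(h_1,h_2): lcm = x*z. S = -3/2*x - 3*y + 9/2.
  leading term x: no divisor's leading term divides it; move -3/2*x to the remainder.
  leading term y: no divisor's leading term divides it; move -3*y to the remainder.
  leading term 1: no divisor's leading term divides it; move 9/2 to the remainder.
  remainder -3/2*x - 3*y + 9/2 ≠ 0; add k_3 = -3/2*x - 3*y + 9/2 to the basis.

S(h_1,k_3): lcm = x*z. S = -2*y*z + 6*x + 3/2*z - 11/2.
  leading term y*z: no divisor's leading term divides it; move -2*y*z to the remainder.
  leading term x: subtract (-4)·k_3 from 6*x + 3/2*z - 11/2 → -12*y + 3/2*z + 25/2
  leading term y: no divisor's leading term divides it; move -12*y to the remainder.
  leading term z: no divisor's leading term divides it; move 3/2*z to the remainder.
  leading term 1: no divisor's leading term divides it; move 25/2 to the remainder.
  remainder -2*y*z - 12*y + 3/2*z + 25/2 ≠ 0; add k_4 = -2*y*z - 12*y + 3/2*z + 25/2 to the basis.

The other S-polynomials (S(h_2,k_3), S(h_1,k_4), S(h_2,k_4), S(k_3,k_4)) all reduce to 0 modulo the current basis, so we have a Gröbner basis.
Inter-reduce: drop elements whose leading term is divisible by another's, tail-reduce, and make monic.
Reduced Gröbner basis: {y*z + 6*y - 3/4*z - 25/4, x + 2*y - 3}.

These coincide, so the ideals are equal.

Yes, the ideals are equal.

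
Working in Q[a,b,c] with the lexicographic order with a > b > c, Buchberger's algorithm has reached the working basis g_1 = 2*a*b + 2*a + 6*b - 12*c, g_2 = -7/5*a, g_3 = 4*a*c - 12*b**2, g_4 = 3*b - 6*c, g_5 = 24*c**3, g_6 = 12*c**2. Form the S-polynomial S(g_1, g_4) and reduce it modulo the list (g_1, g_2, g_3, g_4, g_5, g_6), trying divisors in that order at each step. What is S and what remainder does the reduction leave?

S(g_1, g_4) = 2*a*c + a + 3*b - 6*c; remainder on division = 0.

lcm(LM(g_1), LM(g_4)) = a*b.
S = (lcm/LT(g_1))·g_1 − (lcm/LT(g_4))·g_4 = 2*a*c + a + 3*b - 6*c.
Reduce S modulo (g_1, g_2, g_3, g_4, g_5, g_6) in that order:
  leading term a*c: subtract (-10/7*c)·g_2 from 2*a*c + a + 3*b - 6*c → a + 3*b - 6*c
  leading term a: subtract (-5/7)·g_2 from a + 3*b - 6*c → 3*b - 6*c
  leading term b: subtract (1)·g_4 from 3*b - 6*c → 0
The remainder is 0, so this S-polynomial contributes no new basis element.
This is the inner loop of Buchberger's algorithm — each nonzero remainder becomes a new basis element.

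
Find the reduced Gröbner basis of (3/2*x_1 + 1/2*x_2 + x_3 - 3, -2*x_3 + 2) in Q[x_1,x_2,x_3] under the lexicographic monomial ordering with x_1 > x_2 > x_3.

f_1 = 3/2*x_1 + 1/2*x_2 + x_3 - 3, LT = x_1.
f_2 = -2*x_3 + 2, LT = x_3.

The S-polynomials (S(f_1,f_2)) all reduce to 0 modulo the current basis, so we have a Gröbner basis.

G = {x_1 + 1/3*x_2 - 4/3, x_3 - 1}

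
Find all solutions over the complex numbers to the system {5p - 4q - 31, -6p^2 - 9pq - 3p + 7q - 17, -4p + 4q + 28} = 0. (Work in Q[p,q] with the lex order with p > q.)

{(3, -4)}

Compute a lex Gröbner basis by Buchberger's algorithm.
f_1 = 5p - 4q - 31, LT = p.
f_2 = -6p^2 - 9pq - 3p + 7q - 17, LT = p^2.
f_3 = -4p + 4q + 28, LT = p.

S(f_1,f_2): lcm = p^2. S = -23/10pq - 67/10p + 7/6q - 17/6.
  leading term pq: subtract (-23/50q)·f_1 from -23/10pq - 67/10p + 7/6q - 17/6 → -67/10p - 46/25q^2 - 982/75q - 17/6
  leading term p: subtract (-67/50)·f_1 from -67/10p - 46/25q^2 - 982/75q - 17/6 → -46/25q^2 - 1384/75q - 3328/75
  leading term q^2: no divisor's leading term divides it; move -46/25q^2 to the remainder.
  leading term q: no divisor's leading term divides it; move -1384/75q to the remainder.
  leading term 1: no divisor's leading term divides it; move -3328/75 to the remainder.
  remainder -46/25q^2 - 1384/75q - 3328/75 ≠ 0; add h_4 = -46/25q^2 - 1384/75q - 3328/75 to the basis.

S(f_1,f_3): lcm = p. S = 1/5q + 4/5.
  leading term q: no divisor's leading term divides it; move 1/5q to the remainder.
  leading term 1: no divisor's leading term divides it; move 4/5 to the remainder.
  remainder 1/5q + 4/5 ≠ 0; add h_5 = 1/5q + 4/5 to the basis.

The other S-polynomials (S(f_2,f_3), S(f_1,h_4), S(f_2,h_4), S(f_3,h_4), S(f_1,h_5), S(f_2,h_5), S(f_3,h_5), S(h_4,h_5)) all reduce to 0 modulo the current basis, so we have a Gröbner basis.
Inter-reduce: drop elements whose leading term is divisible by another's, tail-reduce, and make monic.
Reduced Gröbner basis: {p - 3, q + 4}.

A lex Gröbner basis eliminates variables successively. Here q + 4 depends only on q, with roots {-4}; lifting each root through the earlier basis elements recovers the full solutions.
  q = -4: the earlier basis element becomes p - 3 = 0, giving p = 3 — point (3, -4).
Substituting each solution back into the original system confirms all equations vanish.
Zero-dimensionality of the ideal guarantees finitely many solutions over ℂ.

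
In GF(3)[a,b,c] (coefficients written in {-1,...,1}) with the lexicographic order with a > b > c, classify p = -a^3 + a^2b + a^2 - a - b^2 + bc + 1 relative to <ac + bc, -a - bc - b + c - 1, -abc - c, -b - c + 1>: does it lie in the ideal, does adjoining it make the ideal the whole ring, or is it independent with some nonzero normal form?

First compute the reduced Gröbner basis of I by Buchberger's algorithm.
f_1 = ac + bc, LT = ac.
f_2 = -a - bc - b + c - 1, LT = a.
f_3 = -abc - c, LT = abc.
f_4 = -b - c + 1, LT = b.

S(f_1,f_2): lcm = ac. S = -bc^2 + c^2 - c.
  leading term bc^2: subtract (c^2)·f_4 from -bc^2 + c^2 - c → c^3 - c
  leading term c^3: no divisor's leading term divides it; move c^3 to the remainder.
  leading term c: no divisor's leading term divides it; move -c to the remainder.
  remainder c^3 - c ≠ 0; add h_5 = c^3 - c to the basis.

S(f_1,f_3): lcm = abc. S = b^2c - c.
  leading term b^2c: subtract (-bc)·f_4 from b^2c - c → -bc^2 + bc - c
  leading term bc^2: subtract (c^2)·f_4 from -bc^2 + bc - c → bc + c^3 - c^2 - c
  leading term bc: subtract (-c)·f_4 from bc + c^3 - c^2 - c → c^3 + c^2
  leading term c^3: subtract (1)·h_5 from c^3 + c^2 → c^2 + c
  leading term c^2: no divisor's leading term divides it; move c^2 to the remainder.
  leading term c: no divisor's leading term divides it; move c to the remainder.
  remainder c^2 + c ≠ 0; add h_6 = c^2 + c to the basis.

The other S-polynomials (S(f_1,f_4), S(f_2,f_3), S(f_2,f_4), S(f_3,f_4), S(f_1,h_5), S(f_2,h_5), S(f_3,h_5), S(f_4,h_5), S(f_1,h_6), S(f_2,h_6), S(f_3,h_6), S(f_4,h_6), S(h_5,h_6)) all reduce to 0 modulo the current basis, so we have a Gröbner basis.
Inter-reduce: drop elements whose leading term is divisible by another's, tail-reduce, and make monic.
Reduced Gröbner basis: {a - 1, b + c - 1, c^2 + c}.
Label its elements g_1 = a - 1, g_2 = b + c - 1, g_3 = c^2 + c.

Reduce p = -a^3 + a^2b + a^2 - a - b^2 + bc + 1 modulo G:
  leading term a^3: subtract (-a^2)·g_1 from -a^3 + a^2b + a^2 - a - b^2 + bc + 1 → a^2b - a - b^2 + bc + 1
  leading term a^2b: subtract (ab)·g_1 from a^2b - a - b^2 + bc + 1 → ab - a - b^2 + bc + 1
  leading term ab: subtract (b)·g_1 from ab - a - b^2 + bc + 1 → -a - b^2 + bc + b + 1
  leading term a: subtract (-1)·g_1 from -a - b^2 + bc + b + 1 → -b^2 + bc + b
  leading term b^2: subtract (-b)·g_2 from -b^2 + bc + b → -bc
  leading term bc: subtract (-c)·g_2 from -bc → c^2 - c
  leading term c^2: subtract (1)·g_3 from c^2 - c → c
  leading term c: no divisor's leading term divides it; move c to the remainder.
  normal form = c.
The normal form is nonzero, so p ∉ I. Since p minus its normal form lies in I, I + (p) = I + (r) where r = c; decide whether this ideal is the whole ring.
Run Buchberger on G together with r (pairs among the g_i already reduce to 0 since G is a Gröbner basis):
g_1 = a - 1, LT = a.
g_2 = b + c - 1, LT = b.
g_3 = c^2 + c, LT = c^2.
r = c, LT = c.

The S-polynomials (S(g_1,g_2), S(g_1,g_3), S(g_1,r), S(g_2,g_3), S(g_2,r), S(g_3,r)) all reduce to 0 modulo the current basis, so we have a Gröbner basis.
Inter-reduce: drop elements whose leading term is divisible by another's, tail-reduce, and make monic.
Reduced Gröbner basis: {a - 1, b - 1, c}.
The reduced Gröbner basis of I + (p) is {a - 1, b - 1, c} ≠ {1}, a proper ideal, so the enlarged system stays consistent: p is independent of I, with normal form c.

-a^3 + a^2b + a^2 - a - b^2 + bc + 1 is independent of I; its normal form modulo I is c.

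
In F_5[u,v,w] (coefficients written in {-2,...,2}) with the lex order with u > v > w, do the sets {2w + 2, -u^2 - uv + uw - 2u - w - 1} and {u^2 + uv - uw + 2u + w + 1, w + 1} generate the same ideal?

For a fixed monomial order, each ideal has a unique reduced Gröbner basis; comparing bases decides equality.
Buchberger on the first generating set:
f_1 = 2w + 2, LT = w.
f_2 = -u^2 - uv + uw - 2u - w - 1, LT = u^2.

S(f_1,f_2): leading monomials are coprime, so the S-polynomial reduces to 0 (Buchberger's first criterion).
Every S-polynomial of the final basis reduces to 0, so we have a Gröbner basis.
Inter-reduce: drop elements whose leading term is divisible by another's, tail-reduce, and make monic.
Reduced Gröbner basis: {u^2 + uv - 2u, w + 1}.

Buchberger on the second generating set:
h_1 = u^2 + uv - uw + 2u + w + 1, LT = u^2.
h_2 = w + 1, LT = w.

S(h_1,h_2): leading monomials are coprime, so the S-polynomial reduces to 0 (Buchberger's first criterion).
Every S-polynomial of the final basis reduces to 0, so we have a Gröbner basis.
Inter-reduce: drop elements whose leading term is divisible by another's, tail-reduce, and make monic.
Reduced Gröbner basis: {u^2 + uv - 2u, w + 1}.

These coincide, so the ideals are equal.

Yes, the ideals are equal.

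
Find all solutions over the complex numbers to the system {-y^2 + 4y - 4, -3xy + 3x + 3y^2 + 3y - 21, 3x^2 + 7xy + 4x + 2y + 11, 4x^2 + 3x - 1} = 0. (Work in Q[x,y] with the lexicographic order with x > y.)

Compute a lex Gröbner basis by Buchberger's algorithm.
f_1 = -y^2 + 4y - 4, LT = y^2.
f_2 = -3xy + 3x + 3y^2 + 3y - 21, LT = xy.
f_3 = 3x^2 + 7xy + 4x + 2y + 11, LT = x^2.
f_4 = 4x^2 + 3x - 1, LT = x^2.

S(f_1,f_2): lcm = xy^2. S = -3xy + 4x + y^3 + y^2 - 7y.
  reduce S modulo (f_1, f_2, f_3, f_4):
  remainder x - 6y + 13 ≠ 0; add h_5 = x - 6y + 13 to the basis.

S(f_2,f_3): lcm = x^2y. S = -x^2 - 10/3xy^2 - 7/3xy + 7x - 2/3y^2 - 11/3y.
  reduce S modulo (f_1, f_2, f_3, f_4, h_5):
  remainder -67/3y + 134/3 ≠ 0; add h_6 = -67/3y + 134/3 to the basis.

The other S-polynomials (S(f_1,f_3), S(f_1,f_4), S(f_2,f_4), S(f_3,f_4), S(f_1,h_5), S(f_2,h_5), S(f_3,h_5), S(f_4,h_5), S(f_1,h_6), S(f_2,h_6), S(f_3,h_6), S(f_4,h_6), S(h_5,h_6)) all reduce to 0 modulo the current basis, so we have a Gröbner basis.
Inter-reduce: drop elements whose leading term is divisible by another's, tail-reduce, and make monic.
Reduced Gröbner basis: {x + 1, y - 2}.

From the last basis element, y - 2 = 0, so y takes values in {2}. Each choice, substituted upward through the basis, yields the corresponding point(s) of the solution set.
  y = 2: the earlier basis element becomes x + 1 = 0, giving x = -1 — point (-1, 2).

{(-1, 2)}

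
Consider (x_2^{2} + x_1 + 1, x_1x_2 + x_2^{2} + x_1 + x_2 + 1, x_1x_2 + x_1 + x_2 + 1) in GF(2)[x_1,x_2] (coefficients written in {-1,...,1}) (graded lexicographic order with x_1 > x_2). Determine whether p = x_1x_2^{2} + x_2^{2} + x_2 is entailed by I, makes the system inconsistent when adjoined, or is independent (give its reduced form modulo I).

First compute the reduced Gröbner basis of I by Buchberger's algorithm.
f_1 = x_2^{2} + x_1 + 1, LT = x_2^{2}.
f_2 = x_1x_2 + x_2^{2} + x_1 + x_2 + 1, LT = x_1x_2.
f_3 = x_1x_2 + x_1 + x_2 + 1, LT = x_1x_2.

S(f_1,f_2): lcm = x_1x_2^{2}. S = x_2^{3} + x_1^{2} + x_1x_2 + x_2^{2} + x_1 + x_2.
  leading term x_2^{3}: subtract (x_2)·f_1 from x_2^{3} + x_1^{2} + x_1x_2 + x_2^{2} + x_1 + x_2 → x_1^{2} + x_2^{2} + x_1
  leading term x_1^{2}: no divisor's leading term divides it; move x_1^{2} to the remainder.
  leading term x_2^{2}: subtract (1)·f_1 from x_2^{2} + x_1 → 1
  leading term 1: no divisor's leading term divides it; move 1 to the remainder.
  remainder x_1^{2} + 1 ≠ 0; add h_4 = x_1^{2} + 1 to the basis.

S(f_2,f_3): lcm = x_1x_2. S = x_2^{2}.
  leading term x_2^{2}: subtract (1)·f_1 from x_2^{2} → x_1 + 1
  leading term x_1: no divisor's leading term divides it; move x_1 to the remainder.
  leading term 1: no divisor's leading term divides it; move 1 to the remainder.
  remainder x_1 + 1 ≠ 0; add h_5 = x_1 + 1 to the basis.

The other S-polynomials (S(f_1,f_3), S(f_1,h_4), S(f_2,h_4), S(f_3,h_4), S(f_1,h_5), S(f_2,h_5), S(f_3,h_5), S(h_4,h_5)) all reduce to 0 modulo the current basis, so we have a Gröbner basis.
Inter-reduce: drop elements whose leading term is divisible by another's, tail-reduce, and make monic.
Reduced Gröbner basis: {x_2^{2}, x_1 + 1}.
Label its elements g_1 = x_2^{2}, g_2 = x_1 + 1.

Reduce p = x_1x_2^{2} + x_2^{2} + x_2 modulo G:
  leading term x_1x_2^{2}: subtract (x_1)·g_1 from x_1x_2^{2} + x_2^{2} + x_2 → x_2^{2} + x_2
  leading term x_2^{2}: subtract (1)·g_1 from x_2^{2} + x_2 → x_2
  leading term x_2: no divisor's leading term divides it; move x_2 to the remainder.
  normal form = x_2.
The normal form is nonzero, so p ∉ I. Since p minus its normal form lies in I, I + (p) = I + (r) where r = x_2; decide whether this ideal is the whole ring.
Run Buchberger on G together with r (pairs among the g_i already reduce to 0 since G is a Gröbner basis):
g_1 = x_2^{2}, LT = x_2^{2}.
g_2 = x_1 + 1, LT = x_1.
r = x_2, LT = x_2.

The S-polynomials (S(g_1,g_2), S(g_1,r), S(g_2,r)) all reduce to 0 modulo the current basis, so we have a Gröbner basis.
Inter-reduce: drop elements whose leading term is divisible by another's, tail-reduce, and make monic.
Reduced Gröbner basis: {x_1 + 1, x_2}.
The reduced Gröbner basis of I + (p) is {x_1 + 1, x_2} ≠ {1}, a proper ideal, so the enlarged system stays consistent: p is independent of I, with normal form x_2.

x_1x_2^{2} + x_2^{2} + x_2 is independent of I; its normal form modulo I is x_2.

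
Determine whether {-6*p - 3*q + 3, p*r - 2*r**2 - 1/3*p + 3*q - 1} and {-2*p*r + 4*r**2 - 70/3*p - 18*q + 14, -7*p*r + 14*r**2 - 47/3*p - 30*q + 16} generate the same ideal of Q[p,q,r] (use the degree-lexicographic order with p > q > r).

For a fixed monomial order, each ideal has a unique reduced Gröbner basis; comparing bases decides equality.
Buchberger on the first generating set:
f_1 = -6*p - 3*q + 3, LT = p.
f_2 = p*r - 2*r**2 - 1/3*p + 3*q - 1, LT = p*r.

S(f_1,f_2): lcm = p*r. S = 1/2*q*r + 2*r**2 + 1/3*p - 3*q - 1/2*r + 1.
  leading term q*r: no divisor's leading term divides it; move 1/2*q*r to the remainder.
  leading term r**2: no divisor's leading term divides it; move 2*r**2 to the remainder.
  leading term p: subtract (-1/18)·f_1 from 1/3*p - 3*q - 1/2*r + 1 → -19/6*q - 1/2*r + 7/6
  leading term q: no divisor's leading term divides it; move -19/6*q to the remainder.
  leading term r: no divisor's leading term divides it; move -1/2*r to the remainder.
  leading term 1: no divisor's leading term divides it; move 7/6 to the remainder.
  remainder 1/2*q*r + 2*r**2 - 19/6*q - 1/2*r + 7/6 ≠ 0; add g_3 = 1/2*q*r + 2*r**2 - 19/6*q - 1/2*r + 7/6 to the basis.

S(f_1,g_3): leading monomials are coprime, so the S-polynomial reduces to 0 (Buchberger's first criterion).
S(f_2,g_3): lcm = p*q*r. S = -4*p*r**2 - 2*q*r**2 + 6*p*q + p*r + 3*q**2 - 7/3*p - q.
  leading term p*r**2: subtract (2/3*r**2)·f_1 from -4*p*r**2 - 2*q*r**2 + 6*p*q + p*r + 3*q**2 - 7/3*p - q → 6*p*q + p*r + 3*q**2 - 2*r**2 - 7/3*p - q
  leading term p*q: subtract (-q)·f_1 from 6*p*q + p*r + 3*q**2 - 2*r**2 - 7/3*p - q → p*r - 2*r**2 - 7/3*p + 2*q
  leading term p*r: subtract (-1/6*r)·f_1 from p*r - 2*r**2 - 7/3*p + 2*q → -1/2*q*r - 2*r**2 - 7/3*p + 2*q + 1/2*r
  leading term q*r: subtract (-1)·g_3 from -1/2*q*r - 2*r**2 - 7/3*p + 2*q + 1/2*r → -7/3*p - 7/6*q + 7/6
  leading term p: subtract (7/18)·f_1 from -7/3*p - 7/6*q + 7/6 → 0
  remainder 0.

Every S-polynomial of the final basis reduces to 0, so we have a Gröbner basis.
Inter-reduce: drop elements whose leading term is divisible by another's, tail-reduce, and make monic.
Reduced Gröbner basis: {q*r + 4*r**2 - 19/3*q - r + 7/3, p + 1/2*q - 1/2}.

Buchberger on the second generating set:
h_1 = -2*p*r + 4*r**2 - 70/3*p - 18*q + 14, LT = p*r.
h_2 = -7*p*r + 14*r**2 - 47/3*p - 30*q + 16, LT = p*r.

S(h_1,h_2): lcm = p*r. S = 66/7*p + 33/7*q - 33/7.
  leading term p: no divisor's leading term divides it; move 66/7*p to the remainder.
  leading term q: no divisor's leading term divides it; move 33/7*q to the remainder.
  leading term 1: no divisor's leading term divides it; move -33/7 to the remainder.
  remainder 66/7*p + 33/7*q - 33/7 ≠ 0; add k_3 = 66/7*p + 33/7*q - 33/7 to the basis.

S(h_1,k_3): lcm = p*r. S = -1/2*q*r - 2*r**2 + 35/3*p + 9*q + 1/2*r - 7.
  leading term q*r: no divisor's leading term divides it; move -1/2*q*r to the remainder.
  leading term r**2: no divisor's leading term divides it; move -2*r**2 to the remainder.
  leading term p: subtract (245/198)·k_3 from 35/3*p + 9*q + 1/2*r - 7 → 19/6*q + 1/2*r - 7/6
  leading term q: no divisor's leading term divides it; move 19/6*q to the remainder.
  leading term r: no divisor's leading term divides it; move 1/2*r to the remainder.
  leading term 1: no divisor's leading term divides it; move -7/6 to the remainder.
  remainder -1/2*q*r - 2*r**2 + 19/6*q + 1/2*r - 7/6 ≠ 0; add k_4 = -1/2*q*r - 2*r**2 + 19/6*q + 1/2*r - 7/6 to the basis.

S(h_2,k_3): lcm = p*r. S = -1/2*q*r - 2*r**2 + 47/21*p + 30/7*q + 1/2*r - 16/7.
  leading term q*r: subtract (1)·k_4 from -1/2*q*r - 2*r**2 + 47/21*p + 30/7*q + 1/2*r - 16/7 → 47/21*p + 47/42*q - 47/42
  leading term p: subtract (47/198)·k_3 from 47/21*p + 47/42*q - 47/42 → 0
  remainder 0.

S(h_1,k_4): lcm = p*q*r. S = -4*p*r**2 - 2*q*r**2 + 18*p*q + p*r + 9*q**2 - 7/3*p - 7*q.
  leading term p*r**2: subtract (2*r)·h_1 from -4*p*r**2 - 2*q*r**2 + 18*p*q + p*r + 9*q**2 - 7/3*p - 7*q → -2*q*r**2 - 8*r**3 + 18*p*q + 143/3*p*r + 9*q**2 + 36*q*r - 7/3*p - 7*q - 28*r
  leading term q*r**2: subtract (4*r)·k_4 from -2*q*r**2 - 8*r**3 + 18*p*q + 143/3*p*r + 9*q**2 + 36*q*r - 7/3*p - 7*q - 28*r → 18*p*q + 143/3*p*r + 9*q**2 + 70/3*q*r - 2*r**2 - 7/3*p - 7*q - 70/3*r
  leading term p*q: subtract (21/11*q)·k_3 from 18*p*q + 143/3*p*r + 9*q**2 + 70/3*q*r - 2*r**2 - 7/3*p - 7*q - 70/3*r → 143/3*p*r + 70/3*q*r - 2*r**2 - 7/3*p + 2*q - 70/3*r
  leading term p*r: subtract (-143/6)·h_1 from 143/3*p*r + 70/3*q*r - 2*r**2 - 7/3*p + 2*q - 70/3*r → 70/3*q*r + 280/3*r**2 - 5026/9*p - 427*q - 70/3*r + 1001/3
  leading term q*r: subtract (-140/3)·k_4 from 70/3*q*r + 280/3*r**2 - 5026/9*p - 427*q - 70/3*r + 1001/3 → -5026/9*p - 2513/9*q + 2513/9
  leading term p: subtract (-17591/297)·k_3 from -5026/9*p - 2513/9*q + 2513/9 → 0
  remainder 0.

S(h_2,k_4): lcm = p*q*r. S = -4*p*r**2 - 2*q*r**2 + 60/7*p*q + p*r + 30/7*q**2 - 7/3*p - 16/7*q.
  leading term p*r**2: subtract (2*r)·h_1 from -4*p*r**2 - 2*q*r**2 + 60/7*p*q + p*r + 30/7*q**2 - 7/3*p - 16/7*q → -2*q*r**2 - 8*r**3 + 60/7*p*q + 143/3*p*r + 30/7*q**2 + 36*q*r - 7/3*p - 16/7*q - 28*r
  leading term q*r**2: subtract (4*r)·k_4 from -2*q*r**2 - 8*r**3 + 60/7*p*q + 143/3*p*r + 30/7*q**2 + 36*q*r - 7/3*p - 16/7*q - 28*r → 60/7*p*q + 143/3*p*r + 30/7*q**2 + 70/3*q*r - 2*r**2 - 7/3*p - 16/7*q - 70/3*r
  leading term p*q: subtract (10/11*q)·k_3 from 60/7*p*q + 143/3*p*r + 30/7*q**2 + 70/3*q*r - 2*r**2 - 7/3*p - 16/7*q - 70/3*r → 143/3*p*r + 70/3*q*r - 2*r**2 - 7/3*p + 2*q - 70/3*r
  leading term p*r: subtract (-143/6)·h_1 from 143/3*p*r + 70/3*q*r - 2*r**2 - 7/3*p + 2*q - 70/3*r → 70/3*q*r + 280/3*r**2 - 5026/9*p - 427*q - 70/3*r + 1001/3
  leading term q*r: subtract (-140/3)·k_4 from 70/3*q*r + 280/3*r**2 - 5026/9*p - 427*q - 70/3*r + 1001/3 → -5026/9*p - 2513/9*q + 2513/9
  leading term p: subtract (-17591/297)·k_3 from -5026/9*p - 2513/9*q + 2513/9 → 0
  remainder 0.

S(k_3,k_4): leading monomials are coprime, so the S-polynomial reduces to 0 (Buchberger's first criterion).
Every S-polynomial of the final basis reduces to 0, so we have a Gröbner basis.
Inter-reduce: drop elements whose leading term is divisible by another's, tail-reduce, and make monic.
Reduced Gröbner basis: {q*r + 4*r**2 - 19/3*q - r + 7/3, p + 1/2*q - 1/2}.

Same reduced basis, so the two generating sets span the same ideal.

Yes, the ideals are equal.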